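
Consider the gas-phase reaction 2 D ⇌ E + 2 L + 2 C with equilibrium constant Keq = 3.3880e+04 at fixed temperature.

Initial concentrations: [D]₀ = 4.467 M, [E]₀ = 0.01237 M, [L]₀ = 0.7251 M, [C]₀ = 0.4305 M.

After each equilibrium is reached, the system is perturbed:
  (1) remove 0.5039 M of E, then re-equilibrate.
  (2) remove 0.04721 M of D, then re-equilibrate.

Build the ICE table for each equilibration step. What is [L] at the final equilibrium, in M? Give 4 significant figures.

Q₀ = 6.0406e-05 vs Keq = 3.3880e+04 ⇒ Q<K, forward
Step 1:
                    D           E           L           C
  I             4.467     0.01237      0.7251      0.4305
  C            -4.279        2.14       4.279       4.279
  E            0.1878       2.152       5.004        4.71
  solve Keq expr → x = 2.14; check Q = 3.3880e+04
Then remove 0.5039 M of E.
Step 2:
                    D           E           L           C
  I            0.1878       1.648       5.004        4.71
  C          -0.02146     0.01073     0.02146     0.02146
  E            0.1664       1.659       5.026       4.731
  solve Keq expr → x = 0.01073; check Q = 3.3880e+04
Then remove 0.04721 M of D.
Step 3:
                    D           E           L           C
  I            0.1192       1.659       5.026       4.731
  C           0.04321     -0.0216    -0.04321    -0.04321
  E            0.1624       1.637       4.983       4.688
  solve Keq expr → x = -0.0216; check Q = 3.3880e+04

[L]_eq = 4.983 M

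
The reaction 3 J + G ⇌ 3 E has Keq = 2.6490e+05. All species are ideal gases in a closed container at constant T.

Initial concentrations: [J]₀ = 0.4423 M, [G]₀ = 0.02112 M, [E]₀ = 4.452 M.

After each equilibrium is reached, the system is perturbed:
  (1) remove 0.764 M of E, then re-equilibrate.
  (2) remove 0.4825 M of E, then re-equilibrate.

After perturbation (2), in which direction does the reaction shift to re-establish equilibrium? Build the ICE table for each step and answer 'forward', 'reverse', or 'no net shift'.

Direction: forward

Q₀ = 4.8286e+04 vs Keq = 2.6490e+05 ⇒ Q<K, forward
Step 1:
                    J           G           E
  Initial      0.4423     0.02112       4.452
  Change      -0.0467    -0.01557      0.0467
  Equil        0.3956    0.005552       4.499
  solve Keq expr → x = 0.01557; check Q = 2.6490e+05
Then remove 0.764 M of E.
Step 2:
                    J           G           E
  Initial      0.3956    0.005552       3.735
  Change    -0.006581   -0.002194    0.006581
  Equil         0.389    0.003358       3.741
  solve Keq expr → x = 0.002194; check Q = 2.6490e+05
Then remove 0.4825 M of E.
Step 3:
                    J           G           E
  Initial       0.389    0.003358       3.259
  Change    -0.003228   -0.001076    0.003228
  Equil        0.3858    0.002282       3.262
  solve Keq expr → x = 0.001076; check Q = 2.6490e+05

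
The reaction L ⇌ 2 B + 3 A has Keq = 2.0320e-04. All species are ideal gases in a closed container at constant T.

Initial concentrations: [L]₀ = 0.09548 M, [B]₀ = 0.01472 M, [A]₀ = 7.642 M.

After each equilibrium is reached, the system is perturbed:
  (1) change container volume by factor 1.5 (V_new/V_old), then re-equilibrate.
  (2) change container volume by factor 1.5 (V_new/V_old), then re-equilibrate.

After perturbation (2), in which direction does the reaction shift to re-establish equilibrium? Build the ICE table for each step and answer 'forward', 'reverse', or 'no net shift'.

Q₀ = 1.013 vs Keq = 2.0320e-04 ⇒ Q>K, reverse
Step 1:
                    L           B           A
  Initial     0.09548     0.01472       7.642
  Change     0.007251     -0.0145    -0.02175
  Equil        0.1027  2.1720e-04        7.62
  solve Keq expr → x = -0.007251; check Q = 2.0320e-04
Then change container volume by factor 1.5 (V_new/V_old).
Step 2:
                    L           B           A
  Initial     0.06849  1.4480e-04        5.08
  Change  -9.0379e-05  1.8076e-04  2.7114e-04
  Equil        0.0684  3.2556e-04        5.08
  solve Keq expr → x = 9.0379e-05; check Q = 2.0320e-04
Then change container volume by factor 1.5 (V_new/V_old).
Step 3:
                    L           B           A
  Initial      0.0456  2.1704e-04       3.387
  Change  -1.3524e-04  2.7049e-04  4.0573e-04
  Equil       0.04546  4.8753e-04       3.387
  solve Keq expr → x = 1.3524e-04; check Q = 2.0320e-04

Direction: forward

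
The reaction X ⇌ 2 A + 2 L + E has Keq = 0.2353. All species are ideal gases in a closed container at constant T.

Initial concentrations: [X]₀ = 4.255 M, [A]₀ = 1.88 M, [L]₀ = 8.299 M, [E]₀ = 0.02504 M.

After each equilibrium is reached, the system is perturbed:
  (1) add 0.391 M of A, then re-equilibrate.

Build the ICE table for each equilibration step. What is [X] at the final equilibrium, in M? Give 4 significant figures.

[X]_eq = 4.277 M

Q₀ = 1.433 vs Keq = 0.2353 ⇒ Q>K, reverse
Step 1:
                  X         A         L         E
  I           4.255      1.88     8.299   0.02504
  C         0.02068  -0.04135  -0.04135  -0.02068
  E           4.276     1.839     8.258  0.004364
  solve Keq expr → x = -0.02068; check Q = 0.2353
Then add 0.391 M of A.
Step 2:
                  X         A         L         E
  I           4.276      2.23     8.258  0.004364
  C        0.001386 -0.002772 -0.002772 -0.001386
  E           4.277     2.227     8.255  0.002978
  solve Keq expr → x = -0.001386; check Q = 0.2353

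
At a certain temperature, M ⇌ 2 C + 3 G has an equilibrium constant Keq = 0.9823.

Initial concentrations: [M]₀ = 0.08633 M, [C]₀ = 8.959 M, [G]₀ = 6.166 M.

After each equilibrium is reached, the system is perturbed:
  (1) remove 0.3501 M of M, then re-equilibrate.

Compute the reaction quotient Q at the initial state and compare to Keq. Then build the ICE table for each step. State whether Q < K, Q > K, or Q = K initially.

Q₀ = 2.1796e+05 vs Keq = 0.9823 ⇒ Q>K, reverse
Step 1:
                   M          C          G
  Initial    0.08633      8.959      6.166
  Change       1.915      -3.83     -5.745
  Equil        2.001      5.129     0.4212
  solve Keq expr → x = -1.915; check Q = 0.9823
Then remove 0.3501 M of M.
Step 2:
                   M          C          G
  Initial      1.651      5.129     0.4212
  Change    0.008217   -0.01643   -0.02465
  Equil        1.659      5.113     0.3965
  solve Keq expr → x = -0.008217; check Q = 0.9823

Q₀ = 2.1796e+05; Q > K (proceeds reverse)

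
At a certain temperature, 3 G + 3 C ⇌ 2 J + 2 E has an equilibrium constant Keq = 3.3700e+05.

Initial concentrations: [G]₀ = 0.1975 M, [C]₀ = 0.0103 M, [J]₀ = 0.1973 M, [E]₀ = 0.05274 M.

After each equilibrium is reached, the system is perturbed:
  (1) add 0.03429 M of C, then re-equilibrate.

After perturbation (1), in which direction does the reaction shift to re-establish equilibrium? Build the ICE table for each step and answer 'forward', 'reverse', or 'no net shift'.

Direction: forward

Q₀ = 1.2862e+04 vs Keq = 3.3700e+05 ⇒ Q<K, forward
Step 1:
                    G           C           J           E
  Initial      0.1975      0.0103      0.1973     0.05274
  Change    -0.006467   -0.006467    0.004311    0.004311
  Equil         0.191    0.003833      0.2016     0.05705
  solve Keq expr → x = 0.002156; check Q = 3.3700e+05
Then add 0.03429 M of C.
Step 2:
                    G           C           J           E
  Initial       0.191     0.03812      0.2016     0.05705
  Change     -0.03204    -0.03204     0.02136     0.02136
  Equil         0.159    0.006088       0.223     0.07841
  solve Keq expr → x = 0.01068; check Q = 3.3700e+05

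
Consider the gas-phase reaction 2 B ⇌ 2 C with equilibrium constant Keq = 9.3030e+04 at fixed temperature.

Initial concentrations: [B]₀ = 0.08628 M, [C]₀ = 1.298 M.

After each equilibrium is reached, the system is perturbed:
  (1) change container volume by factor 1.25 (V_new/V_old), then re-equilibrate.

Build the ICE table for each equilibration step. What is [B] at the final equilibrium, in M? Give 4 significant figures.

[B]_eq = 0.003619 M

Q₀ = 226.3 vs Keq = 9.3030e+04 ⇒ Q<K, forward
Step 1:
                  B         C
  Initial   0.08628     1.298
  Change   -0.08176   0.08176
  Equil    0.004524      1.38
  solve Keq expr → x = 0.04088; check Q = 9.3030e+04
Then change container volume by factor 1.25 (V_new/V_old).
Step 2:
                  B         C
  Initial  0.003619     1.104
  Change          0         0
  Equil    0.003619     1.104
  solve Keq expr → x = 0; check Q = 9.3030e+04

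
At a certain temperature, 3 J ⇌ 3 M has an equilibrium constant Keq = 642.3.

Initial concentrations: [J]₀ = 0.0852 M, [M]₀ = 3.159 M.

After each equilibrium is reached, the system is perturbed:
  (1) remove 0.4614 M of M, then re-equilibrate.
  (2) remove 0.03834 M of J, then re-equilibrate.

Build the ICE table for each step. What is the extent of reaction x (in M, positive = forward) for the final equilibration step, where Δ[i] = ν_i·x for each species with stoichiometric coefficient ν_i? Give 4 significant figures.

Q₀ = 5.0972e+04 vs Keq = 642.3 ⇒ Q>K, reverse
Step 1:
                  J         M
  init       0.0852     3.159
  Δ          0.2518   -0.2518
  eq          0.337     2.907
  solve Keq expr → x = -0.08392; check Q = 642.3
Then remove 0.4614 M of M.
Step 2:
                  J         M
  init        0.337     2.446
  Δ        -0.04792   0.04792
  eq          0.289     2.494
  solve Keq expr → x = 0.01597; check Q = 642.3
Then remove 0.03834 M of J.
Step 3:
                  J         M
  init       0.2507     2.494
  Δ         0.03436  -0.03436
  eq          0.285     2.459
  solve Keq expr → x = -0.01145; check Q = 642.3

x = -0.01145 M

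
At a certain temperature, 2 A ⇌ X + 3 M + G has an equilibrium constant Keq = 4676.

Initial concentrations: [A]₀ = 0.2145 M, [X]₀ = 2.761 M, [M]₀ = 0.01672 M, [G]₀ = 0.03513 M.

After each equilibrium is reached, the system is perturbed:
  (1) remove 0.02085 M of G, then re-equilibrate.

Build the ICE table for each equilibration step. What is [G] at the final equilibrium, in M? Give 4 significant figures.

Q₀ = 9.8537e-06 vs Keq = 4676 ⇒ Q<K, forward
Step 1:
                  A         X         M         G
  I          0.2145     2.761   0.01672   0.03513
  C         -0.2127    0.1063     0.319    0.1063
  E        0.001812     2.867    0.3358    0.1415
  solve Keq expr → x = 0.1063; check Q = 4676
Then remove 0.02085 M of G.
Step 2:
                  A         X         M         G
  I        0.001812     2.867    0.3358    0.1206
  C       -1.3682e-04 6.8409e-05 2.0523e-04 6.8409e-05
  E        0.001675     2.867     0.336    0.1207
  solve Keq expr → x = 6.8409e-05; check Q = 4676

[G]_eq = 0.1207 M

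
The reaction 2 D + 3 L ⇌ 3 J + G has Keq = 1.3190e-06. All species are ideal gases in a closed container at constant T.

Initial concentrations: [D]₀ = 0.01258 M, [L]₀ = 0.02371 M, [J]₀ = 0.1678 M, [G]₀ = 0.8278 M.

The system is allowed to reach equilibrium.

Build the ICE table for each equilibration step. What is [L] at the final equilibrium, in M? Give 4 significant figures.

Q₀ = 1.8542e+06 vs Keq = 1.3190e-06 ⇒ Q>K, reverse
Step 1:
                    D           L           J           G
  I           0.01258     0.02371      0.1678      0.8278
  C            0.1115      0.1672     -0.1672    -0.05574
  E            0.1241      0.1909  5.6782e-04      0.7721
  solve Keq expr → x = -0.05574; check Q = 1.3190e-06

[L]_eq = 0.1909 M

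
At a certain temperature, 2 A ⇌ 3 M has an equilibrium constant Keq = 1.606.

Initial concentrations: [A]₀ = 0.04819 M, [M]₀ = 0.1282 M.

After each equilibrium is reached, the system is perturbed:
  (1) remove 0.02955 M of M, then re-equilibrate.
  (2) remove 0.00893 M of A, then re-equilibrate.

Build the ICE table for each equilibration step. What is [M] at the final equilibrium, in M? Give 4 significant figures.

Q₀ = 0.9073 vs Keq = 1.606 ⇒ Q<K, forward
Step 1:
                   A          M
  init       0.04819     0.1282
  Δ        -0.007258    0.01089
  eq         0.04093     0.1391
  solve Keq expr → x = 0.003629; check Q = 1.606
Then remove 0.02955 M of M.
Step 2:
                   A          M
  init       0.04093     0.1095
  Δ        -0.007689    0.01153
  eq         0.03324     0.1211
  solve Keq expr → x = 0.003845; check Q = 1.606
Then remove 0.00893 M of A.
Step 3:
                   A          M
  init       0.02431     0.1211
  Δ         0.005557  -0.008335
  eq         0.02987     0.1127
  solve Keq expr → x = -0.002778; check Q = 1.606

[M]_eq = 0.1127 M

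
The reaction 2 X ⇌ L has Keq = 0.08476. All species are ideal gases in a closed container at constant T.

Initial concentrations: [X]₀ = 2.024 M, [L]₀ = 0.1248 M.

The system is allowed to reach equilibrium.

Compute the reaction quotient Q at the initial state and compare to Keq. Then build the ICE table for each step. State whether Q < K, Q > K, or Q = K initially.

Q₀ = 0.03046; Q < K (proceeds forward)

Q₀ = 0.03046 vs Keq = 0.08476 ⇒ Q<K, forward
Step 1:
                   X          L
  init         2.024     0.1248
  Δ          -0.2712     0.1356
  eq           1.753     0.2604
  solve Keq expr → x = 0.1356; check Q = 0.08476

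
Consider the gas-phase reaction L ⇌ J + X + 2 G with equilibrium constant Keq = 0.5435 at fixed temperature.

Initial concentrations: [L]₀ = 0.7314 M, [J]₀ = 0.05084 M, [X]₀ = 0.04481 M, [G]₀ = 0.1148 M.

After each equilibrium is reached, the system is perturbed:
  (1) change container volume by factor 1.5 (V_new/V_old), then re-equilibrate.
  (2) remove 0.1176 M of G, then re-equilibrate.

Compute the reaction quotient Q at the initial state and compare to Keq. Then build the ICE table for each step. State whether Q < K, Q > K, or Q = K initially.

Q₀ = 4.1050e-05 vs Keq = 0.5435 ⇒ Q<K, forward
Step 1:
                  L         J         X         G
  init       0.7314   0.05084   0.04481    0.1148
  Δ          -0.406     0.406     0.406     0.812
  eq         0.3254    0.4568    0.4508    0.9268
  solve Keq expr → x = 0.406; check Q = 0.5435
Then change container volume by factor 1.5 (V_new/V_old).
Step 2:
                  L         J         X         G
  init       0.2169    0.3045    0.3005    0.6178
  Δ        -0.07012   0.07012   0.07012    0.1402
  eq         0.1468    0.3747    0.3706    0.7581
  solve Keq expr → x = 0.07012; check Q = 0.5435
Then remove 0.1176 M of G.
Step 3:
                  L         J         X         G
  init       0.1468    0.3747    0.3706    0.6405
  Δ        -0.01814   0.01814   0.01814   0.03628
  eq         0.1287    0.3928    0.3888    0.6768
  solve Keq expr → x = 0.01814; check Q = 0.5435

Q₀ = 4.1050e-05; Q < K (proceeds forward)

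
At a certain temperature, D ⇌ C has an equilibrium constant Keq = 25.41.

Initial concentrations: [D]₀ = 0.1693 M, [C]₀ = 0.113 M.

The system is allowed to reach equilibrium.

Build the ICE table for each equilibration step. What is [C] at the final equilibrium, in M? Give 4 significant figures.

[C]_eq = 0.2716 M

Q₀ = 0.6675 vs Keq = 25.41 ⇒ Q<K, forward
Step 1:
                    D           C
  I            0.1693       0.113
  C           -0.1586      0.1586
  E           0.01069      0.2716
  solve Keq expr → x = 0.1586; check Q = 25.41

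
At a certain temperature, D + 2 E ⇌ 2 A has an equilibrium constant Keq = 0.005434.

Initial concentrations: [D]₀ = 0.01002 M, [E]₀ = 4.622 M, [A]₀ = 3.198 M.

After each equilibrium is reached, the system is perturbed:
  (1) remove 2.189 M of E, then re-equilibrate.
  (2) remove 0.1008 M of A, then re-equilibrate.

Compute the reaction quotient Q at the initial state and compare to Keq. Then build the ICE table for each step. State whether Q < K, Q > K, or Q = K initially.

Q₀ = 47.78 vs Keq = 0.005434 ⇒ Q>K, reverse
Step 1:
                  D         E         A
  Initial   0.01002     4.622     3.198
  Change      1.295     2.591    -2.591
  Equil       1.305     7.213    0.6074
  solve Keq expr → x = -1.295; check Q = 0.005434
Then remove 2.189 M of E.
Step 2:
                  D         E         A
  Initial     1.305     5.024    0.6074
  Change    0.07902     0.158    -0.158
  Equil       1.384     5.182    0.4494
  solve Keq expr → x = -0.07902; check Q = 0.005434
Then remove 0.1008 M of A.
Step 3:
                  D         E         A
  Initial     1.384     5.182    0.3486
  Change   -0.04318  -0.08636   0.08636
  Equil       1.341     5.095     0.435
  solve Keq expr → x = 0.04318; check Q = 0.005434

Q₀ = 47.78; Q > K (proceeds reverse)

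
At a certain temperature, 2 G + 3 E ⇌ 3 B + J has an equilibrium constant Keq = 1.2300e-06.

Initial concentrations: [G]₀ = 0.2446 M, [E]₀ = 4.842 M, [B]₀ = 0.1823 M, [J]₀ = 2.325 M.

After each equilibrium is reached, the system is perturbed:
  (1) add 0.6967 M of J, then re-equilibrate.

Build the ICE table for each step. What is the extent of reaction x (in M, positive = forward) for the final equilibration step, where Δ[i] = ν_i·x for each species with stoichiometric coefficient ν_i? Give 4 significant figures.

Q₀ = 0.002074 vs Keq = 1.2300e-06 ⇒ Q>K, reverse
Step 1:
                  G         E         B         J
  I          0.2446     4.842    0.1823     2.325
  C           0.108    0.1619   -0.1619  -0.05398
  E          0.3526     5.004   0.02036     2.271
  solve Keq expr → x = -0.05398; check Q = 1.2300e-06
Then add 0.6967 M of J.
Step 2:
                  G         E         B         J
  I          0.3526     5.004   0.02036     2.968
  C        0.001127   0.00169  -0.00169 -5.6327e-04
  E          0.3537     5.006   0.01867     2.967
  solve Keq expr → x = -5.6327e-04; check Q = 1.2300e-06

x = -5.6327e-04 M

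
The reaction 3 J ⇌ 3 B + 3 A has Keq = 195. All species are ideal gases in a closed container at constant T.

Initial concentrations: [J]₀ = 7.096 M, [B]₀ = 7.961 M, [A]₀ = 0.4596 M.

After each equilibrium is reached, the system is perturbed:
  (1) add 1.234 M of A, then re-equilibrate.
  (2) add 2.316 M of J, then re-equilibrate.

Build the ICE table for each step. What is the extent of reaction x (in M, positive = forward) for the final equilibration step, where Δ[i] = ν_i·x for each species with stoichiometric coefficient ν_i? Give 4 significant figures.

x = 0.2309 M

Q₀ = 0.1371 vs Keq = 195 ⇒ Q<K, forward
Step 1:
                  J         B         A
  I           7.096     7.961    0.4596
  C          -2.273     2.273     2.273
  E           4.823     10.23     2.733
  solve Keq expr → x = 0.7577; check Q = 195
Then add 1.234 M of A.
Step 2:
                  J         B         A
  I           4.823     10.23     3.967
  C          0.6528   -0.6528   -0.6528
  E           5.476     9.581     3.314
  solve Keq expr → x = -0.2176; check Q = 195
Then add 2.316 M of J.
Step 3:
                  J         B         A
  I           7.792     9.581     3.314
  C         -0.6927    0.6927    0.6927
  E           7.099     10.27     4.007
  solve Keq expr → x = 0.2309; check Q = 195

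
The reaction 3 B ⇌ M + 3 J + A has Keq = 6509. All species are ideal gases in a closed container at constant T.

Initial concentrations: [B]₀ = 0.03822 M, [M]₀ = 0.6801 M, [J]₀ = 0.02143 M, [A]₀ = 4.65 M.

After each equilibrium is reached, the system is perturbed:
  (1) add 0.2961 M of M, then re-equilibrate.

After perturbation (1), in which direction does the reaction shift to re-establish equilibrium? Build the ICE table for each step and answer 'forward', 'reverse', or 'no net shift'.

Q₀ = 0.5575 vs Keq = 6509 ⇒ Q<K, forward
Step 1:
                    B           M           J           A
  Initial     0.03822      0.6801     0.02143        4.65
  Change     -0.03385     0.01128     0.03385     0.01128
  Equil      0.004373      0.6914     0.05528       4.661
  solve Keq expr → x = 0.01128; check Q = 6509
Then add 0.2961 M of M.
Step 2:
                    B           M           J           A
  Initial    0.004373      0.9875     0.05528       4.661
  Change   5.0630e-04 -1.6877e-04 -5.0630e-04 -1.6877e-04
  Equil      0.004879      0.9873     0.05477       4.661
  solve Keq expr → x = -1.6877e-04; check Q = 6509

Direction: reverse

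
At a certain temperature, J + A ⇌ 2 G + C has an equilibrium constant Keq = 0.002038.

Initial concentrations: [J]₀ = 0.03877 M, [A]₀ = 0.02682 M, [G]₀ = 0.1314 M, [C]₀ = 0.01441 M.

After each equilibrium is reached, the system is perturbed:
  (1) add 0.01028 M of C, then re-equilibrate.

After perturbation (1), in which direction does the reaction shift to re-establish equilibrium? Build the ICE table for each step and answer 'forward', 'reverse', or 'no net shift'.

Direction: reverse

Q₀ = 0.2393 vs Keq = 0.002038 ⇒ Q>K, reverse
Step 1:
                    J           A           G           C
  init        0.03877     0.02682      0.1314     0.01441
  Δ             0.014       0.014      -0.028      -0.014
  eq          0.05277     0.04082      0.1034  4.1058e-04
  solve Keq expr → x = -0.014; check Q = 0.002038
Then add 0.01028 M of C.
Step 2:
                    J           A           G           C
  init        0.05277     0.04082      0.1034     0.01069
  Δ          0.009773    0.009773    -0.01955   -0.009773
  eq          0.06254     0.05059     0.08385  9.1711e-04
  solve Keq expr → x = -0.009773; check Q = 0.002038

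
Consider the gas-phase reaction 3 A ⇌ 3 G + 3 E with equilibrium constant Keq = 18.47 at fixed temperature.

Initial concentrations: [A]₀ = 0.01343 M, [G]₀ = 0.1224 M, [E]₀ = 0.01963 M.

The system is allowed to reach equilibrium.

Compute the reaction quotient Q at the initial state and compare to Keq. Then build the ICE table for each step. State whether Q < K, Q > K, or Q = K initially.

Q₀ = 0.005726; Q < K (proceeds forward)

Q₀ = 0.005726 vs Keq = 18.47 ⇒ Q<K, forward
Step 1:
                   A          G          E
  I          0.01343     0.1224    0.01963
  C         -0.01183    0.01183    0.01183
  E         0.001598     0.1342    0.03146
  solve Keq expr → x = 0.003944; check Q = 18.47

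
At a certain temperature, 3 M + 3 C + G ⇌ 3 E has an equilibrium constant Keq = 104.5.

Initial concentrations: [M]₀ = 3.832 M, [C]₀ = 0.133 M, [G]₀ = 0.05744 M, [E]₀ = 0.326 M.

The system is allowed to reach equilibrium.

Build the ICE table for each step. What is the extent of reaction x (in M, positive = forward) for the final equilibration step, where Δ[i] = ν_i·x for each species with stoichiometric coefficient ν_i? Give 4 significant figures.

Q₀ = 4.556 vs Keq = 104.5 ⇒ Q<K, forward
Step 1:
                  M         C         G         E
  I           3.832     0.133   0.05744     0.326
  C         -0.0658   -0.0658  -0.02193    0.0658
  E           3.766    0.0672   0.03551    0.3918
  solve Keq expr → x = 0.02193; check Q = 104.5

x = 0.02193 M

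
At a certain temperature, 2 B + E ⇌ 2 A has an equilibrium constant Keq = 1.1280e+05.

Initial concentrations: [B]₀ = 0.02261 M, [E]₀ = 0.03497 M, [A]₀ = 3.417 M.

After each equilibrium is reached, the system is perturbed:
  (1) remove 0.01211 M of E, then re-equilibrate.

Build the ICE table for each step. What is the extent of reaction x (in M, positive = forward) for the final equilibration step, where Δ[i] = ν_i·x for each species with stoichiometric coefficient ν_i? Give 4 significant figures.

Q₀ = 6.5312e+05 vs Keq = 1.1280e+05 ⇒ Q>K, reverse
Step 1:
                   B          E          A
  Initial    0.02261    0.03497      3.417
  Change       0.024      0.012     -0.024
  Equil      0.04661    0.04697      3.393
  solve Keq expr → x = -0.012; check Q = 1.1280e+05
Then remove 0.01211 M of E.
Step 2:
                   B          E          A
  Initial    0.04661    0.03486      3.393
  Change    0.005422   0.002711  -0.005422
  Equil      0.05204    0.03757      3.388
  solve Keq expr → x = -0.002711; check Q = 1.1280e+05

x = -0.002711 M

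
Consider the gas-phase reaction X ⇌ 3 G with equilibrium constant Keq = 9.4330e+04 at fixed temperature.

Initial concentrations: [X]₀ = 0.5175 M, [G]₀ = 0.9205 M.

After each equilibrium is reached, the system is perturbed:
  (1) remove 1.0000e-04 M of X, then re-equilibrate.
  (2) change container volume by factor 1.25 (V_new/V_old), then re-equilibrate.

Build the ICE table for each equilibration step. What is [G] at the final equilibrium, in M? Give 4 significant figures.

Q₀ = 1.507 vs Keq = 9.4330e+04 ⇒ Q<K, forward
Step 1:
                  X         G
  I          0.5175    0.9205
  C         -0.5173     1.552
  E       1.6024e-04     2.473
  solve Keq expr → x = 0.5173; check Q = 9.4330e+04
Then remove 1.0000e-04 M of X.
Step 2:
                  X         G
  I       6.0239e-05     2.473
  C       9.9942e-05 -2.9983e-04
  E       1.6018e-04     2.472
  solve Keq expr → x = -9.9942e-05; check Q = 9.4330e+04
Then change container volume by factor 1.25 (V_new/V_old).
Step 3:
                  X         G
  I       1.2814e-04     1.978
  C       -4.6115e-05 1.3834e-04
  E       8.2030e-05     1.978
  solve Keq expr → x = 4.6115e-05; check Q = 9.4330e+04

[G]_eq = 1.978 M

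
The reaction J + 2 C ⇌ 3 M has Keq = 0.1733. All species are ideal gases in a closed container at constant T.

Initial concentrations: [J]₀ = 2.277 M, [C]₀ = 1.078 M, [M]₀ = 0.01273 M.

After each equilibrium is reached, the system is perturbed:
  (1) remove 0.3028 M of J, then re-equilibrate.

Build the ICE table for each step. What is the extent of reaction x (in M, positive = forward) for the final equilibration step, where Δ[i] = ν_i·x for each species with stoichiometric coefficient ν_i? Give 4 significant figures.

Q₀ = 7.7962e-07 vs Keq = 0.1733 ⇒ Q<K, forward
Step 1:
                   J          C          M
  Initial      2.277      1.078    0.01273
  Change     -0.1847    -0.3694     0.5541
  Equil        2.092     0.7086     0.5668
  solve Keq expr → x = 0.1847; check Q = 0.1733
Then remove 0.3028 M of J.
Step 2:
                   J          C          M
  Initial       1.79     0.7086     0.5668
  Change    0.007001      0.014     -0.021
  Equil        1.797     0.7226     0.5458
  solve Keq expr → x = -0.007001; check Q = 0.1733

x = -0.007001 M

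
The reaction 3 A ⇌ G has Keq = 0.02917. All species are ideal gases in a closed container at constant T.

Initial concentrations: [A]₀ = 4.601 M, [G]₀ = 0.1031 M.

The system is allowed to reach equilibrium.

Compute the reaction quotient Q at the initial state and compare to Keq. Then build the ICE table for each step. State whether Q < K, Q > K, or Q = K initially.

Q₀ = 0.001059; Q < K (proceeds forward)

Q₀ = 0.001059 vs Keq = 0.02917 ⇒ Q<K, forward
Step 1:
                  A         G
  Initial     4.601    0.1031
  Change      -1.74      0.58
  Equil       2.861    0.6831
  solve Keq expr → x = 0.58; check Q = 0.02917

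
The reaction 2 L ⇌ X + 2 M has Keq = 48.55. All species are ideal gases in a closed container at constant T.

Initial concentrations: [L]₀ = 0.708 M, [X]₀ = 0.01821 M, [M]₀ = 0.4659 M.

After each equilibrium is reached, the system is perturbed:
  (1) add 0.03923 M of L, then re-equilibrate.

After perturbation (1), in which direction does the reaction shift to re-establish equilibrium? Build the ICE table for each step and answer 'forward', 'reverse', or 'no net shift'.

Direction: forward

Q₀ = 0.007885 vs Keq = 48.55 ⇒ Q<K, forward
Step 1:
                    L           X           M
  Initial       0.708     0.01821      0.4659
  Change      -0.6189      0.3094      0.6189
  Equil       0.08912      0.3277       1.085
  solve Keq expr → x = 0.3094; check Q = 48.55
Then add 0.03923 M of L.
Step 2:
                    L           X           M
  Initial      0.1283      0.3277       1.085
  Change     -0.03407     0.01704     0.03407
  Equil       0.09427      0.3447       1.119
  solve Keq expr → x = 0.01704; check Q = 48.55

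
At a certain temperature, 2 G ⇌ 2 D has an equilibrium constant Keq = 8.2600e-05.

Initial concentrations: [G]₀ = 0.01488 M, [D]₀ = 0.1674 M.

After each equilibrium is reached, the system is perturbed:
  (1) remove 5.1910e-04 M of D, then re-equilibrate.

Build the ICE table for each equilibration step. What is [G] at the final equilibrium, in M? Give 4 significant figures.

Q₀ = 126.6 vs Keq = 8.2600e-05 ⇒ Q>K, reverse
Step 1:
                    G           D
  I           0.01488      0.1674
  C            0.1658     -0.1658
  E            0.1806    0.001642
  solve Keq expr → x = -0.08288; check Q = 8.2600e-05
Then remove 5.1910e-04 M of D.
Step 2:
                    G           D
  I            0.1806    0.001123
  C       -5.1442e-04  5.1442e-04
  E            0.1801    0.001637
  solve Keq expr → x = 2.5721e-04; check Q = 8.2600e-05

[G]_eq = 0.1801 M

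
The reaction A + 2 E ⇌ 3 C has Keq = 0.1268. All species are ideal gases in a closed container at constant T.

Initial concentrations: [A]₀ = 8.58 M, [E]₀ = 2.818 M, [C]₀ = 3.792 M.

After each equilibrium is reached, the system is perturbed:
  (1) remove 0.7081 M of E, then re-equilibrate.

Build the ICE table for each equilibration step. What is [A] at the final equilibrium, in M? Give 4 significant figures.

Q₀ = 0.8003 vs Keq = 0.1268 ⇒ Q>K, reverse
Step 1:
                    A           E           C
  init           8.58       2.818       3.792
  Δ            0.4328      0.8656      -1.298
  eq            9.013       3.684       2.494
  solve Keq expr → x = -0.4328; check Q = 0.1268
Then remove 0.7081 M of E.
Step 2:
                    A           E           C
  init          9.013       2.975       2.494
  Δ           0.08182      0.1636     -0.2455
  eq            9.095       3.139       2.248
  solve Keq expr → x = -0.08182; check Q = 0.1268

[A]_eq = 9.095 M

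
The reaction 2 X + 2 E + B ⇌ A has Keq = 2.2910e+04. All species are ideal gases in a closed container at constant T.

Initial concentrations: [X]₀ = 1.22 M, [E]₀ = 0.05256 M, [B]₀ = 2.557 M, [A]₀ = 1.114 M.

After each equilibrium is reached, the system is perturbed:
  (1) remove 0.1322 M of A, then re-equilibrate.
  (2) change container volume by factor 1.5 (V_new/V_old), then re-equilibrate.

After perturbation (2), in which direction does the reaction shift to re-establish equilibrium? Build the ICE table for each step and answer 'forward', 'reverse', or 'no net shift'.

Q₀ = 106 vs Keq = 2.2910e+04 ⇒ Q<K, forward
Step 1:
                  X         E         B         A
  Initial      1.22   0.05256     2.557     1.114
  Change   -0.04878  -0.04878  -0.02439   0.02439
  Equil       1.171  0.003782     2.533     1.138
  solve Keq expr → x = 0.02439; check Q = 2.2910e+04
Then remove 0.1322 M of A.
Step 2:
                  X         E         B         A
  Initial     1.171  0.003782     2.533     1.006
  Change  -2.2541e-04 -2.2541e-04 -1.1270e-04 1.1270e-04
  Equil       1.171  0.003556     2.532     1.006
  solve Keq expr → x = 1.1270e-04; check Q = 2.2910e+04
Then change container volume by factor 1.5 (V_new/V_old).
Step 3:
                  X         E         B         A
  Initial    0.7807  0.002371     1.688    0.6709
  Change   0.002936  0.002936  0.001468 -0.001468
  Equil      0.7836  0.005307      1.69    0.6694
  solve Keq expr → x = -0.001468; check Q = 2.2910e+04

Direction: reverse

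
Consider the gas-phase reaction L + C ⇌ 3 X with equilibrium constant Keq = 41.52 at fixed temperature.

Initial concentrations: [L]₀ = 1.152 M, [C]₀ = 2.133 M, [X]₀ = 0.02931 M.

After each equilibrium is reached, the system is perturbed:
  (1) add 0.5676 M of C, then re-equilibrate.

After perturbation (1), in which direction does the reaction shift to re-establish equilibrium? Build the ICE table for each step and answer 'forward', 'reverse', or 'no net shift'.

Q₀ = 1.0247e-05 vs Keq = 41.52 ⇒ Q<K, forward
Step 1:
                   L          C          X
  I            1.152      2.133    0.02931
  C          -0.8415    -0.8415      2.524
  E           0.3105      1.292      2.554
  solve Keq expr → x = 0.8415; check Q = 41.52
Then add 0.5676 M of C.
Step 2:
                   L          C          X
  I           0.3105      1.859      2.554
  C         -0.04873   -0.04873     0.1462
  E           0.2618       1.81        2.7
  solve Keq expr → x = 0.04873; check Q = 41.52

Direction: forward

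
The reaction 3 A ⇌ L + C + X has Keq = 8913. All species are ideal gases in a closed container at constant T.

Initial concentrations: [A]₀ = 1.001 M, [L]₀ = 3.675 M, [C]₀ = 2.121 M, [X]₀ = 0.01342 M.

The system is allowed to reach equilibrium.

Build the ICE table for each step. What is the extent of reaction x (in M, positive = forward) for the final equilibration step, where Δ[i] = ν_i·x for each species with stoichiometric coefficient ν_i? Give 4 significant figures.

x = 0.3101 M

Q₀ = 0.1043 vs Keq = 8913 ⇒ Q<K, forward
Step 1:
                  A         L         C         X
  init        1.001     3.675     2.121   0.01342
  Δ         -0.9304    0.3101    0.3101    0.3101
  eq        0.07059     3.985     2.431    0.3236
  solve Keq expr → x = 0.3101; check Q = 8913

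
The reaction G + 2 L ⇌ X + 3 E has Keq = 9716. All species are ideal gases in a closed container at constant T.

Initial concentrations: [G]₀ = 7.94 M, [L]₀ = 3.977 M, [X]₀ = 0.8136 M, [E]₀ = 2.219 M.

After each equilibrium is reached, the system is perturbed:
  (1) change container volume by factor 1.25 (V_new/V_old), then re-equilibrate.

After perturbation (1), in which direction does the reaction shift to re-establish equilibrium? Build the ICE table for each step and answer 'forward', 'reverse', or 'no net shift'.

Q₀ = 0.07079 vs Keq = 9716 ⇒ Q<K, forward
Step 1:
                  G         L         X         E
  I            7.94     3.977    0.8136     2.219
  C          -1.912    -3.824     1.912     5.736
  E           6.028    0.1531     2.726     7.955
  solve Keq expr → x = 1.912; check Q = 9716
Then change container volume by factor 1.25 (V_new/V_old).
Step 2:
                  G         L         X         E
  I           4.822    0.1224      2.18     6.364
  C       -0.006114  -0.01223  0.006114   0.01834
  E           4.816    0.1102     2.187     6.382
  solve Keq expr → x = 0.006114; check Q = 9716

Direction: forward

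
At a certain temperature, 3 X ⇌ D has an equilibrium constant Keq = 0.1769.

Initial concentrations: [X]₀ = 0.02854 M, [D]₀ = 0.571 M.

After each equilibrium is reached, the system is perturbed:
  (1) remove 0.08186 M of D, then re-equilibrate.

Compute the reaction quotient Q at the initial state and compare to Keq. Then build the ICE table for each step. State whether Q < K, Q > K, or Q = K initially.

Q₀ = 2.4563e+04; Q > K (proceeds reverse)

Q₀ = 2.4563e+04 vs Keq = 0.1769 ⇒ Q>K, reverse
Step 1:
                   X          D
  Initial    0.02854      0.571
  Change       1.049    -0.3497
  Equil        1.078     0.2213
  solve Keq expr → x = -0.3497; check Q = 0.1769
Then remove 0.08186 M of D.
Step 2:
                   X          D
  Initial      1.078     0.1395
  Change    -0.09106    0.03035
  Equil       0.9865     0.1698
  solve Keq expr → x = 0.03035; check Q = 0.1769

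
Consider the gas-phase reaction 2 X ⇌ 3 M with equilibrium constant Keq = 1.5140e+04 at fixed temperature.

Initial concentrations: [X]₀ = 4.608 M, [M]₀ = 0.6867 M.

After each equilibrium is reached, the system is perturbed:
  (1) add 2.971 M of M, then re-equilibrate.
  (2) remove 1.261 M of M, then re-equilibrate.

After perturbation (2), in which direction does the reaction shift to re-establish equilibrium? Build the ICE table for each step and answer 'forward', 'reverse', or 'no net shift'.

Direction: forward

Q₀ = 0.01525 vs Keq = 1.5140e+04 ⇒ Q<K, forward
Step 1:
                  X         M
  Initial     4.608    0.6867
  Change     -4.446     6.669
  Equil      0.1621     7.356
  solve Keq expr → x = 2.223; check Q = 1.5140e+04
Then add 2.971 M of M.
Step 2:
                  X         M
  Initial    0.1621     10.33
  Change     0.1016   -0.1524
  Equil      0.2637     10.17
  solve Keq expr → x = -0.05081; check Q = 1.5140e+04
Then remove 1.261 M of M.
Step 3:
                  X         M
  Initial    0.2637     8.913
  Change   -0.04502   0.06753
  Equil      0.2187     8.981
  solve Keq expr → x = 0.02251; check Q = 1.5140e+04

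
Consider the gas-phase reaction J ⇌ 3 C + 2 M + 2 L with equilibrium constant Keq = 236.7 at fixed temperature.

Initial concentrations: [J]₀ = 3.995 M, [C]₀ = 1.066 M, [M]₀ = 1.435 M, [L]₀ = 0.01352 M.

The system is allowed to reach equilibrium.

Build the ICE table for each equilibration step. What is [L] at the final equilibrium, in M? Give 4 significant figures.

Q₀ = 1.1413e-04 vs Keq = 236.7 ⇒ Q<K, forward
Step 1:
                    J           C           M           L
  init          3.995       1.066       1.435     0.01352
  Δ           -0.7593       2.278       1.519       1.519
  eq            3.236       3.344       2.954       1.532
  solve Keq expr → x = 0.7593; check Q = 236.7

[L]_eq = 1.532 M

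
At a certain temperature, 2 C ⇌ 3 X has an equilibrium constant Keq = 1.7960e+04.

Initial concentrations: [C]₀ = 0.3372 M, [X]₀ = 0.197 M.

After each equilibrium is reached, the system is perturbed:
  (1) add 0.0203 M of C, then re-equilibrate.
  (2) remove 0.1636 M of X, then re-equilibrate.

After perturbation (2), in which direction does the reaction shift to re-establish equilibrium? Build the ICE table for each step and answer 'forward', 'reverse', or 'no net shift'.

Direction: forward

Q₀ = 0.06724 vs Keq = 1.7960e+04 ⇒ Q<K, forward
Step 1:
                   C          X
  I           0.3372      0.197
  C          -0.3329     0.4993
  E         0.004335     0.6963
  solve Keq expr → x = 0.1664; check Q = 1.7960e+04
Then add 0.0203 M of C.
Step 2:
                   C          X
  I          0.02464     0.6963
  C         -0.02002    0.03002
  E         0.004619     0.7263
  solve Keq expr → x = 0.01001; check Q = 1.7960e+04
Then remove 0.1636 M of X.
Step 3:
                   C          X
  I         0.004619     0.5627
  C        -0.001451   0.002176
  E         0.003168     0.5649
  solve Keq expr → x = 7.2540e-04; check Q = 1.7960e+04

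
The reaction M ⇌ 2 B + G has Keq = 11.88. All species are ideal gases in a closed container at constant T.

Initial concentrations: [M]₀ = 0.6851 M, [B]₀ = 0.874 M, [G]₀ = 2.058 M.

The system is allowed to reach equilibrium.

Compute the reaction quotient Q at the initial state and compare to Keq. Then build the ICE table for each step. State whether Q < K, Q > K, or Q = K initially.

Q₀ = 2.295; Q < K (proceeds forward)

Q₀ = 2.295 vs Keq = 11.88 ⇒ Q<K, forward
Step 1:
                    M           B           G
  I            0.6851       0.874       2.058
  C           -0.2802      0.5604      0.2802
  E            0.4049       1.434       2.338
  solve Keq expr → x = 0.2802; check Q = 11.88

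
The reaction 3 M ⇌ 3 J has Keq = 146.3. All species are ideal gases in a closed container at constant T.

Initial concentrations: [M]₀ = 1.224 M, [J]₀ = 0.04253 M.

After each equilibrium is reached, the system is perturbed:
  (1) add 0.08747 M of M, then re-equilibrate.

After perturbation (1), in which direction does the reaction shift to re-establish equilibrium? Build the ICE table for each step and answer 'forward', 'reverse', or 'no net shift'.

Q₀ = 4.1951e-05 vs Keq = 146.3 ⇒ Q<K, forward
Step 1:
                  M         J
  init        1.224   0.04253
  Δ          -1.022     1.022
  eq          0.202     1.065
  solve Keq expr → x = 0.3407; check Q = 146.3
Then add 0.08747 M of M.
Step 2:
                  M         J
  init       0.2895     1.065
  Δ        -0.07352   0.07352
  eq          0.216     1.138
  solve Keq expr → x = 0.02451; check Q = 146.3

Direction: forward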